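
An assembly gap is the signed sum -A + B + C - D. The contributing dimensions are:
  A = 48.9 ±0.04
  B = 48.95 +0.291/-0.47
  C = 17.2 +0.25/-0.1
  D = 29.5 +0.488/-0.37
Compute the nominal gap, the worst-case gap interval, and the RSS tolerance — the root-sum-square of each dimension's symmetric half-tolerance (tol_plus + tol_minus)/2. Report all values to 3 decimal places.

Stack each dimension's contribution:
  -A: nom -48.900 → Σnom=-48.900; wc +0.040/-0.040 → slack +0.040/-0.040; half-tol=0.040, Σhalf²=0.001600
  +B: nom +48.950 → Σnom=0.050; wc +0.291/-0.470 → slack +0.331/-0.510; half-tol=0.380, Σhalf²=0.146380
  +C: nom +17.200 → Σnom=17.250; wc +0.250/-0.100 → slack +0.581/-0.610; half-tol=0.175, Σhalf²=0.177005
  -D: nom -29.500 → Σnom=-12.250; wc +0.370/-0.488 → slack +0.951/-1.098; half-tol=0.429, Σhalf²=0.361046
Nominal = -12.250. Worst-case = [-12.250 - 1.098, -12.250 + 0.951] = [-13.348, -11.299]. RSS = √0.361046 = 0.601.

nominal=-12.250 wc=[-13.348,-11.299] rss=0.601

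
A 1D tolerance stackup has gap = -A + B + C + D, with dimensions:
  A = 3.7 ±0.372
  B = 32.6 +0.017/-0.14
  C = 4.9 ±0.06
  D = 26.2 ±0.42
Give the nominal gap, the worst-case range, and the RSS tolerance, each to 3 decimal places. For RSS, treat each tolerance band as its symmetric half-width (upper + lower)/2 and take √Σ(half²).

nominal=60.000 wc=[59.008,60.869] rss=0.570

Stack each dimension's contribution:
  -A: nom -3.700 → Σnom=-3.700; wc +0.372/-0.372 → slack +0.372/-0.372; half-tol=0.372, Σhalf²=0.138384
  +B: nom +32.600 → Σnom=28.900; wc +0.017/-0.140 → slack +0.389/-0.512; half-tol=0.079, Σhalf²=0.144546
  +C: nom +4.900 → Σnom=33.800; wc +0.060/-0.060 → slack +0.449/-0.572; half-tol=0.060, Σhalf²=0.148146
  +D: nom +26.200 → Σnom=60.000; wc +0.420/-0.420 → slack +0.869/-0.992; half-tol=0.420, Σhalf²=0.324546
Nominal = 60.000. Worst-case = [60.000 - 0.992, 60.000 + 0.869] = [59.008, 60.869]. RSS = √0.324546 = 0.570.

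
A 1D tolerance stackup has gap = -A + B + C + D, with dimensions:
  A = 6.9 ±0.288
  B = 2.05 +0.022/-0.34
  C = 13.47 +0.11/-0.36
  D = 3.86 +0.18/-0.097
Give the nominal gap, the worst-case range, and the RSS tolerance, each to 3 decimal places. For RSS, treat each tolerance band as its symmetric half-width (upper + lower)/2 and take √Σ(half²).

Stack each dimension's contribution:
  -A: nom -6.900 → Σnom=-6.900; wc +0.288/-0.288 → slack +0.288/-0.288; half-tol=0.288, Σhalf²=0.082944
  +B: nom +2.050 → Σnom=-4.850; wc +0.022/-0.340 → slack +0.310/-0.628; half-tol=0.181, Σhalf²=0.115705
  +C: nom +13.470 → Σnom=8.620; wc +0.110/-0.360 → slack +0.420/-0.988; half-tol=0.235, Σhalf²=0.170930
  +D: nom +3.860 → Σnom=12.480; wc +0.180/-0.097 → slack +0.600/-1.085; half-tol=0.139, Σhalf²=0.190112
Nominal = 12.480. Worst-case = [12.480 - 1.085, 12.480 + 0.600] = [11.395, 13.080]. RSS = √0.190112 = 0.436.

nominal=12.480 wc=[11.395,13.080] rss=0.436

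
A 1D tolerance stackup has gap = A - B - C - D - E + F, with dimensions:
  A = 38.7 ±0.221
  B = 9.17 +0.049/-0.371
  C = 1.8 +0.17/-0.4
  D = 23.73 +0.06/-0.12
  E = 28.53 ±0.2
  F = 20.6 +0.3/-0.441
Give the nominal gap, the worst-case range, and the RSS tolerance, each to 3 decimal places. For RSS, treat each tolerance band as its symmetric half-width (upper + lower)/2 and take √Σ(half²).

nominal=-3.930 wc=[-5.071,-2.318] rss=0.600

Stack each dimension's contribution:
  +A: nom +38.700 → Σnom=38.700; wc +0.221/-0.221 → slack +0.221/-0.221; half-tol=0.221, Σhalf²=0.048841
  -B: nom -9.170 → Σnom=29.530; wc +0.371/-0.049 → slack +0.592/-0.270; half-tol=0.210, Σhalf²=0.092941
  -C: nom -1.800 → Σnom=27.730; wc +0.400/-0.170 → slack +0.992/-0.440; half-tol=0.285, Σhalf²=0.174166
  -D: nom -23.730 → Σnom=4.000; wc +0.120/-0.060 → slack +1.112/-0.500; half-tol=0.090, Σhalf²=0.182266
  -E: nom -28.530 → Σnom=-24.530; wc +0.200/-0.200 → slack +1.312/-0.700; half-tol=0.200, Σhalf²=0.222266
  +F: nom +20.600 → Σnom=-3.930; wc +0.300/-0.441 → slack +1.612/-1.141; half-tol=0.370, Σhalf²=0.359536
Nominal = -3.930. Worst-case = [-3.930 - 1.141, -3.930 + 1.612] = [-5.071, -2.318]. RSS = √0.359536 = 0.600.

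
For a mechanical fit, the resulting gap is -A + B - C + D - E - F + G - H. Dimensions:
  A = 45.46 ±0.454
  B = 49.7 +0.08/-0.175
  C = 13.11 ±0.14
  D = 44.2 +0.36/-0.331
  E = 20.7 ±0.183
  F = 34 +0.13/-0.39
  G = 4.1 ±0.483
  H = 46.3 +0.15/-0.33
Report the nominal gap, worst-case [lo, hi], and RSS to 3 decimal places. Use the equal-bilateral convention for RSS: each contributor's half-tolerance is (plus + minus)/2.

nominal=-61.570 wc=[-63.616,-59.150] rss=0.868

Stack each dimension's contribution:
  -A: nom -45.460 → Σnom=-45.460; wc +0.454/-0.454 → slack +0.454/-0.454; half-tol=0.454, Σhalf²=0.206116
  +B: nom +49.700 → Σnom=4.240; wc +0.080/-0.175 → slack +0.534/-0.629; half-tol=0.128, Σhalf²=0.222372
  -C: nom -13.110 → Σnom=-8.870; wc +0.140/-0.140 → slack +0.674/-0.769; half-tol=0.140, Σhalf²=0.241972
  +D: nom +44.200 → Σnom=35.330; wc +0.360/-0.331 → slack +1.034/-1.100; half-tol=0.346, Σhalf²=0.361343
  -E: nom -20.700 → Σnom=14.630; wc +0.183/-0.183 → slack +1.217/-1.283; half-tol=0.183, Σhalf²=0.394832
  -F: nom -34.000 → Σnom=-19.370; wc +0.390/-0.130 → slack +1.607/-1.413; half-tol=0.260, Σhalf²=0.462432
  +G: nom +4.100 → Σnom=-15.270; wc +0.483/-0.483 → slack +2.090/-1.896; half-tol=0.483, Σhalf²=0.695721
  -H: nom -46.300 → Σnom=-61.570; wc +0.330/-0.150 → slack +2.420/-2.046; half-tol=0.240, Σhalf²=0.753321
Nominal = -61.570. Worst-case = [-61.570 - 2.046, -61.570 + 2.420] = [-63.616, -59.150]. RSS = √0.753321 = 0.868.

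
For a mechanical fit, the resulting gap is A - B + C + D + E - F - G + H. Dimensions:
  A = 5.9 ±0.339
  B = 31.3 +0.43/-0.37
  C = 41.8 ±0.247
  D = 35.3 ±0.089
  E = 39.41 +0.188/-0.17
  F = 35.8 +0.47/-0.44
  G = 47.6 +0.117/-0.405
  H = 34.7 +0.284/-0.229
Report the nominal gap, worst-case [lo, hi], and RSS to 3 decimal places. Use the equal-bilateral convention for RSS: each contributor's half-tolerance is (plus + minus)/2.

nominal=42.410 wc=[40.319,44.772] rss=0.847

Stack each dimension's contribution:
  +A: nom +5.900 → Σnom=5.900; wc +0.339/-0.339 → slack +0.339/-0.339; half-tol=0.339, Σhalf²=0.114921
  -B: nom -31.300 → Σnom=-25.400; wc +0.370/-0.430 → slack +0.709/-0.769; half-tol=0.400, Σhalf²=0.274921
  +C: nom +41.800 → Σnom=16.400; wc +0.247/-0.247 → slack +0.956/-1.016; half-tol=0.247, Σhalf²=0.335930
  +D: nom +35.300 → Σnom=51.700; wc +0.089/-0.089 → slack +1.045/-1.105; half-tol=0.089, Σhalf²=0.343851
  +E: nom +39.410 → Σnom=91.110; wc +0.188/-0.170 → slack +1.233/-1.275; half-tol=0.179, Σhalf²=0.375892
  -F: nom -35.800 → Σnom=55.310; wc +0.440/-0.470 → slack +1.673/-1.745; half-tol=0.455, Σhalf²=0.582917
  -G: nom -47.600 → Σnom=7.710; wc +0.405/-0.117 → slack +2.078/-1.862; half-tol=0.261, Σhalf²=0.651038
  +H: nom +34.700 → Σnom=42.410; wc +0.284/-0.229 → slack +2.362/-2.091; half-tol=0.257, Σhalf²=0.716830
Nominal = 42.410. Worst-case = [42.410 - 2.091, 42.410 + 2.362] = [40.319, 44.772]. RSS = √0.716830 = 0.847.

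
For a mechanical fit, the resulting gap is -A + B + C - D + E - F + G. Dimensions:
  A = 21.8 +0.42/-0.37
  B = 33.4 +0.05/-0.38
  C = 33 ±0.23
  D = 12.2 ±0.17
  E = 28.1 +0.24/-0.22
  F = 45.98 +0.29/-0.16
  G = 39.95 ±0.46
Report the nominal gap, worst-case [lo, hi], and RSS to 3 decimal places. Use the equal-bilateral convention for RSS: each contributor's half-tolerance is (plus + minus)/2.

nominal=54.470 wc=[52.300,56.150] rss=0.774

Stack each dimension's contribution:
  -A: nom -21.800 → Σnom=-21.800; wc +0.370/-0.420 → slack +0.370/-0.420; half-tol=0.395, Σhalf²=0.156025
  +B: nom +33.400 → Σnom=11.600; wc +0.050/-0.380 → slack +0.420/-0.800; half-tol=0.215, Σhalf²=0.202250
  +C: nom +33.000 → Σnom=44.600; wc +0.230/-0.230 → slack +0.650/-1.030; half-tol=0.230, Σhalf²=0.255150
  -D: nom -12.200 → Σnom=32.400; wc +0.170/-0.170 → slack +0.820/-1.200; half-tol=0.170, Σhalf²=0.284050
  +E: nom +28.100 → Σnom=60.500; wc +0.240/-0.220 → slack +1.060/-1.420; half-tol=0.230, Σhalf²=0.336950
  -F: nom -45.980 → Σnom=14.520; wc +0.160/-0.290 → slack +1.220/-1.710; half-tol=0.225, Σhalf²=0.387575
  +G: nom +39.950 → Σnom=54.470; wc +0.460/-0.460 → slack +1.680/-2.170; half-tol=0.460, Σhalf²=0.599175
Nominal = 54.470. Worst-case = [54.470 - 2.170, 54.470 + 1.680] = [52.300, 56.150]. RSS = √0.599175 = 0.774.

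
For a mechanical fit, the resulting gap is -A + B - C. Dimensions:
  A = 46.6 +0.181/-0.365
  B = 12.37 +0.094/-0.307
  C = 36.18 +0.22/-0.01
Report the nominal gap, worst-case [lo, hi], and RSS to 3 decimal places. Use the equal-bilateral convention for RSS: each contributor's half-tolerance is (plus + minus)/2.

Stack each dimension's contribution:
  -A: nom -46.600 → Σnom=-46.600; wc +0.365/-0.181 → slack +0.365/-0.181; half-tol=0.273, Σhalf²=0.074529
  +B: nom +12.370 → Σnom=-34.230; wc +0.094/-0.307 → slack +0.459/-0.488; half-tol=0.201, Σhalf²=0.114729
  -C: nom -36.180 → Σnom=-70.410; wc +0.010/-0.220 → slack +0.469/-0.708; half-tol=0.115, Σhalf²=0.127954
Nominal = -70.410. Worst-case = [-70.410 - 0.708, -70.410 + 0.469] = [-71.118, -69.941]. RSS = √0.127954 = 0.358.

nominal=-70.410 wc=[-71.118,-69.941] rss=0.358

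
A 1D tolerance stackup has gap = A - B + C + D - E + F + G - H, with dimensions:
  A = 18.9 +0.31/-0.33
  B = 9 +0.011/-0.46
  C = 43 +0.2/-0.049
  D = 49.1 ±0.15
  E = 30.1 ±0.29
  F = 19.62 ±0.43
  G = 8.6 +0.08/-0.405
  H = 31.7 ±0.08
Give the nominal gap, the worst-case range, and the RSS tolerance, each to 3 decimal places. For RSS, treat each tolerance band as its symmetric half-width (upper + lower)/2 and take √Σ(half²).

Stack each dimension's contribution:
  +A: nom +18.900 → Σnom=18.900; wc +0.310/-0.330 → slack +0.310/-0.330; half-tol=0.320, Σhalf²=0.102400
  -B: nom -9.000 → Σnom=9.900; wc +0.460/-0.011 → slack +0.770/-0.341; half-tol=0.236, Σhalf²=0.157860
  +C: nom +43.000 → Σnom=52.900; wc +0.200/-0.049 → slack +0.970/-0.390; half-tol=0.124, Σhalf²=0.173361
  +D: nom +49.100 → Σnom=102.000; wc +0.150/-0.150 → slack +1.120/-0.540; half-tol=0.150, Σhalf²=0.195860
  -E: nom -30.100 → Σnom=71.900; wc +0.290/-0.290 → slack +1.410/-0.830; half-tol=0.290, Σhalf²=0.279961
  +F: nom +19.620 → Σnom=91.520; wc +0.430/-0.430 → slack +1.840/-1.260; half-tol=0.430, Σhalf²=0.464861
  +G: nom +8.600 → Σnom=100.120; wc +0.080/-0.405 → slack +1.920/-1.665; half-tol=0.243, Σhalf²=0.523667
  -H: nom -31.700 → Σnom=68.420; wc +0.080/-0.080 → slack +2.000/-1.745; half-tol=0.080, Σhalf²=0.530067
Nominal = 68.420. Worst-case = [68.420 - 1.745, 68.420 + 2.000] = [66.675, 70.420]. RSS = √0.530067 = 0.728.

nominal=68.420 wc=[66.675,70.420] rss=0.728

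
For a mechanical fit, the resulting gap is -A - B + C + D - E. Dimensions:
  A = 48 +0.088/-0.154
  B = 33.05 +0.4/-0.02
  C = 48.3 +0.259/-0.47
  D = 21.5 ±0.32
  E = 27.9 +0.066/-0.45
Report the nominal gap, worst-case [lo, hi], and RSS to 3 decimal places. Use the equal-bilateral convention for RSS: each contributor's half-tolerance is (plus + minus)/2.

nominal=-39.150 wc=[-40.494,-37.947] rss=0.600

Stack each dimension's contribution:
  -A: nom -48.000 → Σnom=-48.000; wc +0.154/-0.088 → slack +0.154/-0.088; half-tol=0.121, Σhalf²=0.014641
  -B: nom -33.050 → Σnom=-81.050; wc +0.020/-0.400 → slack +0.174/-0.488; half-tol=0.210, Σhalf²=0.058741
  +C: nom +48.300 → Σnom=-32.750; wc +0.259/-0.470 → slack +0.433/-0.958; half-tol=0.364, Σhalf²=0.191601
  +D: nom +21.500 → Σnom=-11.250; wc +0.320/-0.320 → slack +0.753/-1.278; half-tol=0.320, Σhalf²=0.294001
  -E: nom -27.900 → Σnom=-39.150; wc +0.450/-0.066 → slack +1.203/-1.344; half-tol=0.258, Σhalf²=0.360565
Nominal = -39.150. Worst-case = [-39.150 - 1.344, -39.150 + 1.203] = [-40.494, -37.947]. RSS = √0.360565 = 0.600.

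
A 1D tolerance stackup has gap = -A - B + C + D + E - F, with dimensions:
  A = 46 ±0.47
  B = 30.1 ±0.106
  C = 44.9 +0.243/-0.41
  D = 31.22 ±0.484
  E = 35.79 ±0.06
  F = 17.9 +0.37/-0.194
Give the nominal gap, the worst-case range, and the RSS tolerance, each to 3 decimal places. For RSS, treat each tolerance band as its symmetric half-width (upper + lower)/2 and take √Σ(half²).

nominal=17.910 wc=[16.010,19.467] rss=0.810

Stack each dimension's contribution:
  -A: nom -46.000 → Σnom=-46.000; wc +0.470/-0.470 → slack +0.470/-0.470; half-tol=0.470, Σhalf²=0.220900
  -B: nom -30.100 → Σnom=-76.100; wc +0.106/-0.106 → slack +0.576/-0.576; half-tol=0.106, Σhalf²=0.232136
  +C: nom +44.900 → Σnom=-31.200; wc +0.243/-0.410 → slack +0.819/-0.986; half-tol=0.327, Σhalf²=0.338738
  +D: nom +31.220 → Σnom=0.020; wc +0.484/-0.484 → slack +1.303/-1.470; half-tol=0.484, Σhalf²=0.572994
  +E: nom +35.790 → Σnom=35.810; wc +0.060/-0.060 → slack +1.363/-1.530; half-tol=0.060, Σhalf²=0.576594
  -F: nom -17.900 → Σnom=17.910; wc +0.194/-0.370 → slack +1.557/-1.900; half-tol=0.282, Σhalf²=0.656118
Nominal = 17.910. Worst-case = [17.910 - 1.900, 17.910 + 1.557] = [16.010, 19.467]. RSS = √0.656118 = 0.810.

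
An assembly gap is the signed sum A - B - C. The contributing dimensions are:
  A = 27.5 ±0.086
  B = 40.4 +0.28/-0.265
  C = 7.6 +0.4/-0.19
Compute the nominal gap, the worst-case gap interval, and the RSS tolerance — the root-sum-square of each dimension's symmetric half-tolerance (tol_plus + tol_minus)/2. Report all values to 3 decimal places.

nominal=-20.500 wc=[-21.266,-19.959] rss=0.411

Stack each dimension's contribution:
  +A: nom +27.500 → Σnom=27.500; wc +0.086/-0.086 → slack +0.086/-0.086; half-tol=0.086, Σhalf²=0.007396
  -B: nom -40.400 → Σnom=-12.900; wc +0.265/-0.280 → slack +0.351/-0.366; half-tol=0.273, Σhalf²=0.081652
  -C: nom -7.600 → Σnom=-20.500; wc +0.190/-0.400 → slack +0.541/-0.766; half-tol=0.295, Σhalf²=0.168677
Nominal = -20.500. Worst-case = [-20.500 - 0.766, -20.500 + 0.541] = [-21.266, -19.959]. RSS = √0.168677 = 0.411.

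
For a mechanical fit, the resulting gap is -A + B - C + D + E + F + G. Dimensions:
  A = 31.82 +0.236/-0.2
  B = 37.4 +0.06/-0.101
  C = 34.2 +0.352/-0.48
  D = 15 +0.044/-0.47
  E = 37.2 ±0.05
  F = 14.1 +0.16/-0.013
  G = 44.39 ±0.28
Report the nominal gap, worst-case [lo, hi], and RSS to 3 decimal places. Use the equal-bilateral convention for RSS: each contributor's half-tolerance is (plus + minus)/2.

Stack each dimension's contribution:
  -A: nom -31.820 → Σnom=-31.820; wc +0.200/-0.236 → slack +0.200/-0.236; half-tol=0.218, Σhalf²=0.047524
  +B: nom +37.400 → Σnom=5.580; wc +0.060/-0.101 → slack +0.260/-0.337; half-tol=0.081, Σhalf²=0.054004
  -C: nom -34.200 → Σnom=-28.620; wc +0.480/-0.352 → slack +0.740/-0.689; half-tol=0.416, Σhalf²=0.227060
  +D: nom +15.000 → Σnom=-13.620; wc +0.044/-0.470 → slack +0.784/-1.159; half-tol=0.257, Σhalf²=0.293109
  +E: nom +37.200 → Σnom=23.580; wc +0.050/-0.050 → slack +0.834/-1.209; half-tol=0.050, Σhalf²=0.295609
  +F: nom +14.100 → Σnom=37.680; wc +0.160/-0.013 → slack +0.994/-1.222; half-tol=0.087, Σhalf²=0.303092
  +G: nom +44.390 → Σnom=82.070; wc +0.280/-0.280 → slack +1.274/-1.502; half-tol=0.280, Σhalf²=0.381492
Nominal = 82.070. Worst-case = [82.070 - 1.502, 82.070 + 1.274] = [80.568, 83.344]. RSS = √0.381492 = 0.618.

nominal=82.070 wc=[80.568,83.344] rss=0.618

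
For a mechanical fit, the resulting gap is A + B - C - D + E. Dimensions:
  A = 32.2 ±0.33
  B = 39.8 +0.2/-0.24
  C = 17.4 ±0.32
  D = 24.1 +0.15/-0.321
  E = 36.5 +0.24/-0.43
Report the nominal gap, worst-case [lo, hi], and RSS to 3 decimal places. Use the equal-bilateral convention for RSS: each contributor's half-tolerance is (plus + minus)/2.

nominal=67.000 wc=[65.530,68.411] rss=0.654

Stack each dimension's contribution:
  +A: nom +32.200 → Σnom=32.200; wc +0.330/-0.330 → slack +0.330/-0.330; half-tol=0.330, Σhalf²=0.108900
  +B: nom +39.800 → Σnom=72.000; wc +0.200/-0.240 → slack +0.530/-0.570; half-tol=0.220, Σhalf²=0.157300
  -C: nom -17.400 → Σnom=54.600; wc +0.320/-0.320 → slack +0.850/-0.890; half-tol=0.320, Σhalf²=0.259700
  -D: nom -24.100 → Σnom=30.500; wc +0.321/-0.150 → slack +1.171/-1.040; half-tol=0.235, Σhalf²=0.315160
  +E: nom +36.500 → Σnom=67.000; wc +0.240/-0.430 → slack +1.411/-1.470; half-tol=0.335, Σhalf²=0.427385
Nominal = 67.000. Worst-case = [67.000 - 1.470, 67.000 + 1.411] = [65.530, 68.411]. RSS = √0.427385 = 0.654.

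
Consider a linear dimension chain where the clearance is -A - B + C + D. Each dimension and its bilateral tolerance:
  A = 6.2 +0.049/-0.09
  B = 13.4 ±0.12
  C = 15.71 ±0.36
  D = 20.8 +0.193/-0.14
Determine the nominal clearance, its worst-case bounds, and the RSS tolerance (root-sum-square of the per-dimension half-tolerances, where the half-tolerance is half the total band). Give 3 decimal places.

Stack each dimension's contribution:
  -A: nom -6.200 → Σnom=-6.200; wc +0.090/-0.049 → slack +0.090/-0.049; half-tol=0.070, Σhalf²=0.004830
  -B: nom -13.400 → Σnom=-19.600; wc +0.120/-0.120 → slack +0.210/-0.169; half-tol=0.120, Σhalf²=0.019230
  +C: nom +15.710 → Σnom=-3.890; wc +0.360/-0.360 → slack +0.570/-0.529; half-tol=0.360, Σhalf²=0.148830
  +D: nom +20.800 → Σnom=16.910; wc +0.193/-0.140 → slack +0.763/-0.669; half-tol=0.167, Σhalf²=0.176553
Nominal = 16.910. Worst-case = [16.910 - 0.669, 16.910 + 0.763] = [16.241, 17.673]. RSS = √0.176553 = 0.420.

nominal=16.910 wc=[16.241,17.673] rss=0.420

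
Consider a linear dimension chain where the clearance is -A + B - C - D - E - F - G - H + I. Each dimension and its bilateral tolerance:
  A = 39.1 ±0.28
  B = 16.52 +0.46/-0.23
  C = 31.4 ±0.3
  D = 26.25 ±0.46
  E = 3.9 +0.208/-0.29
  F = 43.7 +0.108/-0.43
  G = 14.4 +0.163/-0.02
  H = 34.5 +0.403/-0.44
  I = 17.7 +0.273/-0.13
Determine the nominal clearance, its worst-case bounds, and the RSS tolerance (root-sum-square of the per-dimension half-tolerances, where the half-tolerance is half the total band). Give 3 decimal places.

Stack each dimension's contribution:
  -A: nom -39.100 → Σnom=-39.100; wc +0.280/-0.280 → slack +0.280/-0.280; half-tol=0.280, Σhalf²=0.078400
  +B: nom +16.520 → Σnom=-22.580; wc +0.460/-0.230 → slack +0.740/-0.510; half-tol=0.345, Σhalf²=0.197425
  -C: nom -31.400 → Σnom=-53.980; wc +0.300/-0.300 → slack +1.040/-0.810; half-tol=0.300, Σhalf²=0.287425
  -D: nom -26.250 → Σnom=-80.230; wc +0.460/-0.460 → slack +1.500/-1.270; half-tol=0.460, Σhalf²=0.499025
  -E: nom -3.900 → Σnom=-84.130; wc +0.290/-0.208 → slack +1.790/-1.478; half-tol=0.249, Σhalf²=0.561026
  -F: nom -43.700 → Σnom=-127.830; wc +0.430/-0.108 → slack +2.220/-1.586; half-tol=0.269, Σhalf²=0.633387
  -G: nom -14.400 → Σnom=-142.230; wc +0.020/-0.163 → slack +2.240/-1.749; half-tol=0.091, Σhalf²=0.641759
  -H: nom -34.500 → Σnom=-176.730; wc +0.440/-0.403 → slack +2.680/-2.152; half-tol=0.421, Σhalf²=0.819422
  +I: nom +17.700 → Σnom=-159.030; wc +0.273/-0.130 → slack +2.953/-2.282; half-tol=0.202, Σhalf²=0.860024
Nominal = -159.030. Worst-case = [-159.030 - 2.282, -159.030 + 2.953] = [-161.312, -156.077]. RSS = √0.860024 = 0.927.

nominal=-159.030 wc=[-161.312,-156.077] rss=0.927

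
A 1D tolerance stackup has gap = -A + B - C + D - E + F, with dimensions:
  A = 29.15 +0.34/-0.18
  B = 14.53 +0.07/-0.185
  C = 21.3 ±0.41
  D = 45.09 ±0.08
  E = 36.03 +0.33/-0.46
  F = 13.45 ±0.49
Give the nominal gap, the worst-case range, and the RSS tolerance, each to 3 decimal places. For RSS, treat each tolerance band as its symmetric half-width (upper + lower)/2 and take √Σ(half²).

Stack each dimension's contribution:
  -A: nom -29.150 → Σnom=-29.150; wc +0.180/-0.340 → slack +0.180/-0.340; half-tol=0.260, Σhalf²=0.067600
  +B: nom +14.530 → Σnom=-14.620; wc +0.070/-0.185 → slack +0.250/-0.525; half-tol=0.128, Σhalf²=0.083856
  -C: nom -21.300 → Σnom=-35.920; wc +0.410/-0.410 → slack +0.660/-0.935; half-tol=0.410, Σhalf²=0.251956
  +D: nom +45.090 → Σnom=9.170; wc +0.080/-0.080 → slack +0.740/-1.015; half-tol=0.080, Σhalf²=0.258356
  -E: nom -36.030 → Σnom=-26.860; wc +0.460/-0.330 → slack +1.200/-1.345; half-tol=0.395, Σhalf²=0.414381
  +F: nom +13.450 → Σnom=-13.410; wc +0.490/-0.490 → slack +1.690/-1.835; half-tol=0.490, Σhalf²=0.654481
Nominal = -13.410. Worst-case = [-13.410 - 1.835, -13.410 + 1.690] = [-15.245, -11.720]. RSS = √0.654481 = 0.809.

nominal=-13.410 wc=[-15.245,-11.720] rss=0.809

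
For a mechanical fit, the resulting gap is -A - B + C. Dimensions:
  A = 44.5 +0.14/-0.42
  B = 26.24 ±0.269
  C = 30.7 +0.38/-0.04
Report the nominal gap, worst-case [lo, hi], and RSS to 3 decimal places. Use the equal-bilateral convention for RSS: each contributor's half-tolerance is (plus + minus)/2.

nominal=-40.040 wc=[-40.489,-38.971] rss=0.441

Stack each dimension's contribution:
  -A: nom -44.500 → Σnom=-44.500; wc +0.420/-0.140 → slack +0.420/-0.140; half-tol=0.280, Σhalf²=0.078400
  -B: nom -26.240 → Σnom=-70.740; wc +0.269/-0.269 → slack +0.689/-0.409; half-tol=0.269, Σhalf²=0.150761
  +C: nom +30.700 → Σnom=-40.040; wc +0.380/-0.040 → slack +1.069/-0.449; half-tol=0.210, Σhalf²=0.194861
Nominal = -40.040. Worst-case = [-40.040 - 0.449, -40.040 + 1.069] = [-40.489, -38.971]. RSS = √0.194861 = 0.441.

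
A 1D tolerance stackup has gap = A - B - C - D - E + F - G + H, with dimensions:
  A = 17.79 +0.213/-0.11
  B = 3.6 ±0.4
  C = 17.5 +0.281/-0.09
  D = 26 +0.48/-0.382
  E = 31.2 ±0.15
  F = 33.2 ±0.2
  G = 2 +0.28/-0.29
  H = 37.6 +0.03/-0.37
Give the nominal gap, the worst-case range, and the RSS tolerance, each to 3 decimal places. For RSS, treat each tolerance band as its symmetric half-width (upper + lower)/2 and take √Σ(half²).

nominal=8.290 wc=[6.019,10.045] rss=0.768

Stack each dimension's contribution:
  +A: nom +17.790 → Σnom=17.790; wc +0.213/-0.110 → slack +0.213/-0.110; half-tol=0.162, Σhalf²=0.026082
  -B: nom -3.600 → Σnom=14.190; wc +0.400/-0.400 → slack +0.613/-0.510; half-tol=0.400, Σhalf²=0.186082
  -C: nom -17.500 → Σnom=-3.310; wc +0.090/-0.281 → slack +0.703/-0.791; half-tol=0.185, Σhalf²=0.220493
  -D: nom -26.000 → Σnom=-29.310; wc +0.382/-0.480 → slack +1.085/-1.271; half-tol=0.431, Σhalf²=0.406254
  -E: nom -31.200 → Σnom=-60.510; wc +0.150/-0.150 → slack +1.235/-1.421; half-tol=0.150, Σhalf²=0.428754
  +F: nom +33.200 → Σnom=-27.310; wc +0.200/-0.200 → slack +1.435/-1.621; half-tol=0.200, Σhalf²=0.468754
  -G: nom -2.000 → Σnom=-29.310; wc +0.290/-0.280 → slack +1.725/-1.901; half-tol=0.285, Σhalf²=0.549979
  +H: nom +37.600 → Σnom=8.290; wc +0.030/-0.370 → slack +1.755/-2.271; half-tol=0.200, Σhalf²=0.589979
Nominal = 8.290. Worst-case = [8.290 - 2.271, 8.290 + 1.755] = [6.019, 10.045]. RSS = √0.589979 = 0.768.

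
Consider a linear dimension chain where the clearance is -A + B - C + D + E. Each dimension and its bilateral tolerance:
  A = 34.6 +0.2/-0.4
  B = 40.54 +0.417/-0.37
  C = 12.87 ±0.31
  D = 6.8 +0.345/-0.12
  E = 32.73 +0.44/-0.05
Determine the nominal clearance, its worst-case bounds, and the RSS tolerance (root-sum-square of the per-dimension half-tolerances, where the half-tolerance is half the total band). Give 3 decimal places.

nominal=32.600 wc=[31.550,34.512] rss=0.675

Stack each dimension's contribution:
  -A: nom -34.600 → Σnom=-34.600; wc +0.400/-0.200 → slack +0.400/-0.200; half-tol=0.300, Σhalf²=0.090000
  +B: nom +40.540 → Σnom=5.940; wc +0.417/-0.370 → slack +0.817/-0.570; half-tol=0.393, Σhalf²=0.244842
  -C: nom -12.870 → Σnom=-6.930; wc +0.310/-0.310 → slack +1.127/-0.880; half-tol=0.310, Σhalf²=0.340942
  +D: nom +6.800 → Σnom=-0.130; wc +0.345/-0.120 → slack +1.472/-1.000; half-tol=0.232, Σhalf²=0.394998
  +E: nom +32.730 → Σnom=32.600; wc +0.440/-0.050 → slack +1.912/-1.050; half-tol=0.245, Σhalf²=0.455023
Nominal = 32.600. Worst-case = [32.600 - 1.050, 32.600 + 1.912] = [31.550, 34.512]. RSS = √0.455023 = 0.675.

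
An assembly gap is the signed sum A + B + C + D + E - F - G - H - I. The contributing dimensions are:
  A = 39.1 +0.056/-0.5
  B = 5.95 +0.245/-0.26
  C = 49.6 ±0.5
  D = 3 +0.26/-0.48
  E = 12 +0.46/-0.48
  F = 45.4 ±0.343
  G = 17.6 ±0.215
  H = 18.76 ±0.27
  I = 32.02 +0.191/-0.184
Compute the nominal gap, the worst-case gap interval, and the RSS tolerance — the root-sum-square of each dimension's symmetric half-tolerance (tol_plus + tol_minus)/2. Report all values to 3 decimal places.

Stack each dimension's contribution:
  +A: nom +39.100 → Σnom=39.100; wc +0.056/-0.500 → slack +0.056/-0.500; half-tol=0.278, Σhalf²=0.077284
  +B: nom +5.950 → Σnom=45.050; wc +0.245/-0.260 → slack +0.301/-0.760; half-tol=0.253, Σhalf²=0.141040
  +C: nom +49.600 → Σnom=94.650; wc +0.500/-0.500 → slack +0.801/-1.260; half-tol=0.500, Σhalf²=0.391040
  +D: nom +3.000 → Σnom=97.650; wc +0.260/-0.480 → slack +1.061/-1.740; half-tol=0.370, Σhalf²=0.527940
  +E: nom +12.000 → Σnom=109.650; wc +0.460/-0.480 → slack +1.521/-2.220; half-tol=0.470, Σhalf²=0.748840
  -F: nom -45.400 → Σnom=64.250; wc +0.343/-0.343 → slack +1.864/-2.563; half-tol=0.343, Σhalf²=0.866489
  -G: nom -17.600 → Σnom=46.650; wc +0.215/-0.215 → slack +2.079/-2.778; half-tol=0.215, Σhalf²=0.912714
  -H: nom -18.760 → Σnom=27.890; wc +0.270/-0.270 → slack +2.349/-3.048; half-tol=0.270, Σhalf²=0.985614
  -I: nom -32.020 → Σnom=-4.130; wc +0.184/-0.191 → slack +2.533/-3.239; half-tol=0.188, Σhalf²=1.020770
Nominal = -4.130. Worst-case = [-4.130 - 3.239, -4.130 + 2.533] = [-7.369, -1.597]. RSS = √1.020770 = 1.010.

nominal=-4.130 wc=[-7.369,-1.597] rss=1.010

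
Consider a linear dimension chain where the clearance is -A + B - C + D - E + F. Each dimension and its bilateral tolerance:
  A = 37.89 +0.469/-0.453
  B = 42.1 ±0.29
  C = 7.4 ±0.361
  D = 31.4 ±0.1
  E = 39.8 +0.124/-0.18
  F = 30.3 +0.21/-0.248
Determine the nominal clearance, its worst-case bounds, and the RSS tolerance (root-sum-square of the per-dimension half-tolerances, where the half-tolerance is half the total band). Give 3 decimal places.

Stack each dimension's contribution:
  -A: nom -37.890 → Σnom=-37.890; wc +0.453/-0.469 → slack +0.453/-0.469; half-tol=0.461, Σhalf²=0.212521
  +B: nom +42.100 → Σnom=4.210; wc +0.290/-0.290 → slack +0.743/-0.759; half-tol=0.290, Σhalf²=0.296621
  -C: nom -7.400 → Σnom=-3.190; wc +0.361/-0.361 → slack +1.104/-1.120; half-tol=0.361, Σhalf²=0.426942
  +D: nom +31.400 → Σnom=28.210; wc +0.100/-0.100 → slack +1.204/-1.220; half-tol=0.100, Σhalf²=0.436942
  -E: nom -39.800 → Σnom=-11.590; wc +0.180/-0.124 → slack +1.384/-1.344; half-tol=0.152, Σhalf²=0.460046
  +F: nom +30.300 → Σnom=18.710; wc +0.210/-0.248 → slack +1.594/-1.592; half-tol=0.229, Σhalf²=0.512487
Nominal = 18.710. Worst-case = [18.710 - 1.592, 18.710 + 1.594] = [17.118, 20.304]. RSS = √0.512487 = 0.716.

nominal=18.710 wc=[17.118,20.304] rss=0.716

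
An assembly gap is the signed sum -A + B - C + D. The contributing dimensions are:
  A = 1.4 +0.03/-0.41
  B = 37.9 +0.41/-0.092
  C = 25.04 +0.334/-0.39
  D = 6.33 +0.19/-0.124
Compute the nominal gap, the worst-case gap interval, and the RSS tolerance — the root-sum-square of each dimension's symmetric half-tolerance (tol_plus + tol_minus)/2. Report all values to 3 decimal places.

nominal=17.790 wc=[17.210,19.190] rss=0.517

Stack each dimension's contribution:
  -A: nom -1.400 → Σnom=-1.400; wc +0.410/-0.030 → slack +0.410/-0.030; half-tol=0.220, Σhalf²=0.048400
  +B: nom +37.900 → Σnom=36.500; wc +0.410/-0.092 → slack +0.820/-0.122; half-tol=0.251, Σhalf²=0.111401
  -C: nom -25.040 → Σnom=11.460; wc +0.390/-0.334 → slack +1.210/-0.456; half-tol=0.362, Σhalf²=0.242445
  +D: nom +6.330 → Σnom=17.790; wc +0.190/-0.124 → slack +1.400/-0.580; half-tol=0.157, Σhalf²=0.267094
Nominal = 17.790. Worst-case = [17.790 - 0.580, 17.790 + 1.400] = [17.210, 19.190]. RSS = √0.267094 = 0.517.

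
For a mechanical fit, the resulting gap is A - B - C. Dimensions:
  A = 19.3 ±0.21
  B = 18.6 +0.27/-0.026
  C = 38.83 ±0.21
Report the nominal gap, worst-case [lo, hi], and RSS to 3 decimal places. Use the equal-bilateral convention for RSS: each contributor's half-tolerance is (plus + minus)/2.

nominal=-38.130 wc=[-38.820,-37.684] rss=0.332

Stack each dimension's contribution:
  +A: nom +19.300 → Σnom=19.300; wc +0.210/-0.210 → slack +0.210/-0.210; half-tol=0.210, Σhalf²=0.044100
  -B: nom -18.600 → Σnom=0.700; wc +0.026/-0.270 → slack +0.236/-0.480; half-tol=0.148, Σhalf²=0.066004
  -C: nom -38.830 → Σnom=-38.130; wc +0.210/-0.210 → slack +0.446/-0.690; half-tol=0.210, Σhalf²=0.110104
Nominal = -38.130. Worst-case = [-38.130 - 0.690, -38.130 + 0.446] = [-38.820, -37.684]. RSS = √0.110104 = 0.332.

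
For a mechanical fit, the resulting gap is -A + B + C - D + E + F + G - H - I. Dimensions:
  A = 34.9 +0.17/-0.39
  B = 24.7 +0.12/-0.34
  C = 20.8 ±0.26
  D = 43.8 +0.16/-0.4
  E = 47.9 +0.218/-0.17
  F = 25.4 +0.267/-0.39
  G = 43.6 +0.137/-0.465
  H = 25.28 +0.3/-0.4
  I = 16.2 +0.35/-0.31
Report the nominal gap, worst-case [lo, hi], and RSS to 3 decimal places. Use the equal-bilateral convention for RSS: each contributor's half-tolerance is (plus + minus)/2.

nominal=42.220 wc=[39.615,44.722] rss=0.863

Stack each dimension's contribution:
  -A: nom -34.900 → Σnom=-34.900; wc +0.390/-0.170 → slack +0.390/-0.170; half-tol=0.280, Σhalf²=0.078400
  +B: nom +24.700 → Σnom=-10.200; wc +0.120/-0.340 → slack +0.510/-0.510; half-tol=0.230, Σhalf²=0.131300
  +C: nom +20.800 → Σnom=10.600; wc +0.260/-0.260 → slack +0.770/-0.770; half-tol=0.260, Σhalf²=0.198900
  -D: nom -43.800 → Σnom=-33.200; wc +0.400/-0.160 → slack +1.170/-0.930; half-tol=0.280, Σhalf²=0.277300
  +E: nom +47.900 → Σnom=14.700; wc +0.218/-0.170 → slack +1.388/-1.100; half-tol=0.194, Σhalf²=0.314936
  +F: nom +25.400 → Σnom=40.100; wc +0.267/-0.390 → slack +1.655/-1.490; half-tol=0.329, Σhalf²=0.422848
  +G: nom +43.600 → Σnom=83.700; wc +0.137/-0.465 → slack +1.792/-1.955; half-tol=0.301, Σhalf²=0.513449
  -H: nom -25.280 → Σnom=58.420; wc +0.400/-0.300 → slack +2.192/-2.255; half-tol=0.350, Σhalf²=0.635949
  -I: nom -16.200 → Σnom=42.220; wc +0.310/-0.350 → slack +2.502/-2.605; half-tol=0.330, Σhalf²=0.744849
Nominal = 42.220. Worst-case = [42.220 - 2.605, 42.220 + 2.502] = [39.615, 44.722]. RSS = √0.744849 = 0.863.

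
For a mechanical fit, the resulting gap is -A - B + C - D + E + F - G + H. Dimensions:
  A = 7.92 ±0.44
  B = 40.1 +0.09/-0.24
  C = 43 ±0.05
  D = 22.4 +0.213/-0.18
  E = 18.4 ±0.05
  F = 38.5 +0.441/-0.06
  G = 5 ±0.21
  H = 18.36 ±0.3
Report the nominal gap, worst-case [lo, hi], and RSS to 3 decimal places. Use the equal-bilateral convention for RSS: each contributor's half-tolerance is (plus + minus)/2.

Stack each dimension's contribution:
  -A: nom -7.920 → Σnom=-7.920; wc +0.440/-0.440 → slack +0.440/-0.440; half-tol=0.440, Σhalf²=0.193600
  -B: nom -40.100 → Σnom=-48.020; wc +0.240/-0.090 → slack +0.680/-0.530; half-tol=0.165, Σhalf²=0.220825
  +C: nom +43.000 → Σnom=-5.020; wc +0.050/-0.050 → slack +0.730/-0.580; half-tol=0.050, Σhalf²=0.223325
  -D: nom -22.400 → Σnom=-27.420; wc +0.180/-0.213 → slack +0.910/-0.793; half-tol=0.197, Σhalf²=0.261937
  +E: nom +18.400 → Σnom=-9.020; wc +0.050/-0.050 → slack +0.960/-0.843; half-tol=0.050, Σhalf²=0.264437
  +F: nom +38.500 → Σnom=29.480; wc +0.441/-0.060 → slack +1.401/-0.903; half-tol=0.251, Σhalf²=0.327188
  -G: nom -5.000 → Σnom=24.480; wc +0.210/-0.210 → slack +1.611/-1.113; half-tol=0.210, Σhalf²=0.371287
  +H: nom +18.360 → Σnom=42.840; wc +0.300/-0.300 → slack +1.911/-1.413; half-tol=0.300, Σhalf²=0.461287
Nominal = 42.840. Worst-case = [42.840 - 1.413, 42.840 + 1.911] = [41.427, 44.751]. RSS = √0.461287 = 0.679.

nominal=42.840 wc=[41.427,44.751] rss=0.679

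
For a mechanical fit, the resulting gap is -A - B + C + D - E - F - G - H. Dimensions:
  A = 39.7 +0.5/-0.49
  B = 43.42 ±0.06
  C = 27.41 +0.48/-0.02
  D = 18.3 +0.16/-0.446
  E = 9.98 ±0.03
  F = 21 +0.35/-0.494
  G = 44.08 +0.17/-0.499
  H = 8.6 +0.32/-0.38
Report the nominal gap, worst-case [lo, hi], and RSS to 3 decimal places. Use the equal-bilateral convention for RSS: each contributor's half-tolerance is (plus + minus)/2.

Stack each dimension's contribution:
  -A: nom -39.700 → Σnom=-39.700; wc +0.490/-0.500 → slack +0.490/-0.500; half-tol=0.495, Σhalf²=0.245025
  -B: nom -43.420 → Σnom=-83.120; wc +0.060/-0.060 → slack +0.550/-0.560; half-tol=0.060, Σhalf²=0.248625
  +C: nom +27.410 → Σnom=-55.710; wc +0.480/-0.020 → slack +1.030/-0.580; half-tol=0.250, Σhalf²=0.311125
  +D: nom +18.300 → Σnom=-37.410; wc +0.160/-0.446 → slack +1.190/-1.026; half-tol=0.303, Σhalf²=0.402934
  -E: nom -9.980 → Σnom=-47.390; wc +0.030/-0.030 → slack +1.220/-1.056; half-tol=0.030, Σhalf²=0.403834
  -F: nom -21.000 → Σnom=-68.390; wc +0.494/-0.350 → slack +1.714/-1.406; half-tol=0.422, Σhalf²=0.581918
  -G: nom -44.080 → Σnom=-112.470; wc +0.499/-0.170 → slack +2.213/-1.576; half-tol=0.335, Σhalf²=0.693808
  -H: nom -8.600 → Σnom=-121.070; wc +0.380/-0.320 → slack +2.593/-1.896; half-tol=0.350, Σhalf²=0.816308
Nominal = -121.070. Worst-case = [-121.070 - 1.896, -121.070 + 2.593] = [-122.966, -118.477]. RSS = √0.816308 = 0.903.

nominal=-121.070 wc=[-122.966,-118.477] rss=0.903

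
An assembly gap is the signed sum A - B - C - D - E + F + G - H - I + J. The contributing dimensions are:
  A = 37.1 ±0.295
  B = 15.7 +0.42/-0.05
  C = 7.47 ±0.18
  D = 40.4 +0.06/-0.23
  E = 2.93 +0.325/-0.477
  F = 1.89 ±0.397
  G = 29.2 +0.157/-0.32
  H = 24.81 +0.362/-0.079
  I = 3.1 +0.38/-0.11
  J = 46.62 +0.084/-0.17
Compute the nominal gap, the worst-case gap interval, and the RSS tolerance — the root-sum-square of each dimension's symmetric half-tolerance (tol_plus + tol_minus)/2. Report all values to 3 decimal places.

nominal=20.400 wc=[17.491,22.459] rss=0.834

Stack each dimension's contribution:
  +A: nom +37.100 → Σnom=37.100; wc +0.295/-0.295 → slack +0.295/-0.295; half-tol=0.295, Σhalf²=0.087025
  -B: nom -15.700 → Σnom=21.400; wc +0.050/-0.420 → slack +0.345/-0.715; half-tol=0.235, Σhalf²=0.142250
  -C: nom -7.470 → Σnom=13.930; wc +0.180/-0.180 → slack +0.525/-0.895; half-tol=0.180, Σhalf²=0.174650
  -D: nom -40.400 → Σnom=-26.470; wc +0.230/-0.060 → slack +0.755/-0.955; half-tol=0.145, Σhalf²=0.195675
  -E: nom -2.930 → Σnom=-29.400; wc +0.477/-0.325 → slack +1.232/-1.280; half-tol=0.401, Σhalf²=0.356476
  +F: nom +1.890 → Σnom=-27.510; wc +0.397/-0.397 → slack +1.629/-1.677; half-tol=0.397, Σhalf²=0.514085
  +G: nom +29.200 → Σnom=1.690; wc +0.157/-0.320 → slack +1.786/-1.997; half-tol=0.238, Σhalf²=0.570967
  -H: nom -24.810 → Σnom=-23.120; wc +0.079/-0.362 → slack +1.865/-2.359; half-tol=0.221, Σhalf²=0.619588
  -I: nom -3.100 → Σnom=-26.220; wc +0.110/-0.380 → slack +1.975/-2.739; half-tol=0.245, Σhalf²=0.679613
  +J: nom +46.620 → Σnom=20.400; wc +0.084/-0.170 → slack +2.059/-2.909; half-tol=0.127, Σhalf²=0.695742
Nominal = 20.400. Worst-case = [20.400 - 2.909, 20.400 + 2.059] = [17.491, 22.459]. RSS = √0.695742 = 0.834.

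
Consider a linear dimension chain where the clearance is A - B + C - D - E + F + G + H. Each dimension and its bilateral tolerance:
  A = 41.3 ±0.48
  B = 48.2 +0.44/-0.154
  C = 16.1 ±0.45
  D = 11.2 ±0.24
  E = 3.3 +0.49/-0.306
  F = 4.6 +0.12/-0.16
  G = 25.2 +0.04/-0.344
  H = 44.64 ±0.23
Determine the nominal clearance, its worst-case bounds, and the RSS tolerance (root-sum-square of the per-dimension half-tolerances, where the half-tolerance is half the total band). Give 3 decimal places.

nominal=69.140 wc=[66.306,71.160] rss=0.920

Stack each dimension's contribution:
  +A: nom +41.300 → Σnom=41.300; wc +0.480/-0.480 → slack +0.480/-0.480; half-tol=0.480, Σhalf²=0.230400
  -B: nom -48.200 → Σnom=-6.900; wc +0.154/-0.440 → slack +0.634/-0.920; half-tol=0.297, Σhalf²=0.318609
  +C: nom +16.100 → Σnom=9.200; wc +0.450/-0.450 → slack +1.084/-1.370; half-tol=0.450, Σhalf²=0.521109
  -D: nom -11.200 → Σnom=-2.000; wc +0.240/-0.240 → slack +1.324/-1.610; half-tol=0.240, Σhalf²=0.578709
  -E: nom -3.300 → Σnom=-5.300; wc +0.306/-0.490 → slack +1.630/-2.100; half-tol=0.398, Σhalf²=0.737113
  +F: nom +4.600 → Σnom=-0.700; wc +0.120/-0.160 → slack +1.750/-2.260; half-tol=0.140, Σhalf²=0.756713
  +G: nom +25.200 → Σnom=24.500; wc +0.040/-0.344 → slack +1.790/-2.604; half-tol=0.192, Σhalf²=0.793577
  +H: nom +44.640 → Σnom=69.140; wc +0.230/-0.230 → slack +2.020/-2.834; half-tol=0.230, Σhalf²=0.846477
Nominal = 69.140. Worst-case = [69.140 - 2.834, 69.140 + 2.020] = [66.306, 71.160]. RSS = √0.846477 = 0.920.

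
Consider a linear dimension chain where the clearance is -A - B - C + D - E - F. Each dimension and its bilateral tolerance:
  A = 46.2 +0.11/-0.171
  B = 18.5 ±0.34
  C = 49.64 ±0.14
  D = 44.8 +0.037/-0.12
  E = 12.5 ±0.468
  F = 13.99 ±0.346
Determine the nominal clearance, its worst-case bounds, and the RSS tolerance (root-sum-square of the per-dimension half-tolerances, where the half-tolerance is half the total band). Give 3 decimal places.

Stack each dimension's contribution:
  -A: nom -46.200 → Σnom=-46.200; wc +0.171/-0.110 → slack +0.171/-0.110; half-tol=0.141, Σhalf²=0.019740
  -B: nom -18.500 → Σnom=-64.700; wc +0.340/-0.340 → slack +0.511/-0.450; half-tol=0.340, Σhalf²=0.135340
  -C: nom -49.640 → Σnom=-114.340; wc +0.140/-0.140 → slack +0.651/-0.590; half-tol=0.140, Σhalf²=0.154940
  +D: nom +44.800 → Σnom=-69.540; wc +0.037/-0.120 → slack +0.688/-0.710; half-tol=0.079, Σhalf²=0.161103
  -E: nom -12.500 → Σnom=-82.040; wc +0.468/-0.468 → slack +1.156/-1.178; half-tol=0.468, Σhalf²=0.380127
  -F: nom -13.990 → Σnom=-96.030; wc +0.346/-0.346 → slack +1.502/-1.524; half-tol=0.346, Σhalf²=0.499843
Nominal = -96.030. Worst-case = [-96.030 - 1.524, -96.030 + 1.502] = [-97.554, -94.528]. RSS = √0.499843 = 0.707.

nominal=-96.030 wc=[-97.554,-94.528] rss=0.707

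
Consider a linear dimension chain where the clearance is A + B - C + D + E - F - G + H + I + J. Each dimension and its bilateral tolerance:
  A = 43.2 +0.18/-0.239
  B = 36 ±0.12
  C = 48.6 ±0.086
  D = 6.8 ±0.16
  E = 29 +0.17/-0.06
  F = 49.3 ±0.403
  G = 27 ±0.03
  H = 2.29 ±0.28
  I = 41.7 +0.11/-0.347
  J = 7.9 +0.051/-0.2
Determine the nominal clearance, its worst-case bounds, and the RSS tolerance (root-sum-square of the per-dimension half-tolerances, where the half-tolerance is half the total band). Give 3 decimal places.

nominal=41.990 wc=[40.065,43.580] rss=0.644

Stack each dimension's contribution:
  +A: nom +43.200 → Σnom=43.200; wc +0.180/-0.239 → slack +0.180/-0.239; half-tol=0.209, Σhalf²=0.043890
  +B: nom +36.000 → Σnom=79.200; wc +0.120/-0.120 → slack +0.300/-0.359; half-tol=0.120, Σhalf²=0.058290
  -C: nom -48.600 → Σnom=30.600; wc +0.086/-0.086 → slack +0.386/-0.445; half-tol=0.086, Σhalf²=0.065686
  +D: nom +6.800 → Σnom=37.400; wc +0.160/-0.160 → slack +0.546/-0.605; half-tol=0.160, Σhalf²=0.091286
  +E: nom +29.000 → Σnom=66.400; wc +0.170/-0.060 → slack +0.716/-0.665; half-tol=0.115, Σhalf²=0.104511
  -F: nom -49.300 → Σnom=17.100; wc +0.403/-0.403 → slack +1.119/-1.068; half-tol=0.403, Σhalf²=0.266920
  -G: nom -27.000 → Σnom=-9.900; wc +0.030/-0.030 → slack +1.149/-1.098; half-tol=0.030, Σhalf²=0.267820
  +H: nom +2.290 → Σnom=-7.610; wc +0.280/-0.280 → slack +1.429/-1.378; half-tol=0.280, Σhalf²=0.346220
  +I: nom +41.700 → Σnom=34.090; wc +0.110/-0.347 → slack +1.539/-1.725; half-tol=0.228, Σhalf²=0.398433
  +J: nom +7.900 → Σnom=41.990; wc +0.051/-0.200 → slack +1.590/-1.925; half-tol=0.126, Σhalf²=0.414183
Nominal = 41.990. Worst-case = [41.990 - 1.925, 41.990 + 1.590] = [40.065, 43.580]. RSS = √0.414183 = 0.644.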